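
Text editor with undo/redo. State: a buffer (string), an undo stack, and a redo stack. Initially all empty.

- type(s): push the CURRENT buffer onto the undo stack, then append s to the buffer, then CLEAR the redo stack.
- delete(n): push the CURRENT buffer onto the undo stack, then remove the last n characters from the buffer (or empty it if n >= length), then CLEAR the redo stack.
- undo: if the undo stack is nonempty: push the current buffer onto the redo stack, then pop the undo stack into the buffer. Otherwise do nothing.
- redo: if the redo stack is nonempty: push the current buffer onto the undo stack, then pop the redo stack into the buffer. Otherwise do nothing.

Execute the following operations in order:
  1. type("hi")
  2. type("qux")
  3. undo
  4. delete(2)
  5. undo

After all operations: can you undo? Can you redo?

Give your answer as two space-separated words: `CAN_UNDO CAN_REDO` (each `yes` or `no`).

After op 1 (type): buf='hi' undo_depth=1 redo_depth=0
After op 2 (type): buf='hiqux' undo_depth=2 redo_depth=0
After op 3 (undo): buf='hi' undo_depth=1 redo_depth=1
After op 4 (delete): buf='(empty)' undo_depth=2 redo_depth=0
After op 5 (undo): buf='hi' undo_depth=1 redo_depth=1

Answer: yes yes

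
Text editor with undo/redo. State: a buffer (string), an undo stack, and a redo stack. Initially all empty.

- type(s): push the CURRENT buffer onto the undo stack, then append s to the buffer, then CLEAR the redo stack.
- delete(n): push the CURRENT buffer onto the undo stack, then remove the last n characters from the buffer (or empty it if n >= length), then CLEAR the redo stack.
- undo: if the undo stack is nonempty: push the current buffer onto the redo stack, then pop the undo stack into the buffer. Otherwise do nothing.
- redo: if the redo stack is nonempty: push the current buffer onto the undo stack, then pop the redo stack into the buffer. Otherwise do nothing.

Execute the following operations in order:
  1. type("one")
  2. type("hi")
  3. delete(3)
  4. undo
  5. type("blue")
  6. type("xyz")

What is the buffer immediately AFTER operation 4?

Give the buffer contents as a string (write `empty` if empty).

Answer: onehi

Derivation:
After op 1 (type): buf='one' undo_depth=1 redo_depth=0
After op 2 (type): buf='onehi' undo_depth=2 redo_depth=0
After op 3 (delete): buf='on' undo_depth=3 redo_depth=0
After op 4 (undo): buf='onehi' undo_depth=2 redo_depth=1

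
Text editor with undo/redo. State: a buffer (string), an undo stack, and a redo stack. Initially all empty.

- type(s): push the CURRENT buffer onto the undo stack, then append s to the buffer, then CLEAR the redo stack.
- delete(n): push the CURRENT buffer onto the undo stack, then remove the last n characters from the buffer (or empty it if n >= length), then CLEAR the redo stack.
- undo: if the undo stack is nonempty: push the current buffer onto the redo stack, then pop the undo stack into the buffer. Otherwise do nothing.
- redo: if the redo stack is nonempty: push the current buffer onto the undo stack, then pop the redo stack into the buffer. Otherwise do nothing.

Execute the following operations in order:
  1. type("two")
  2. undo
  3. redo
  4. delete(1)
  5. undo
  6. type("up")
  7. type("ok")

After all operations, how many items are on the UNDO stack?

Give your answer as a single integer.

After op 1 (type): buf='two' undo_depth=1 redo_depth=0
After op 2 (undo): buf='(empty)' undo_depth=0 redo_depth=1
After op 3 (redo): buf='two' undo_depth=1 redo_depth=0
After op 4 (delete): buf='tw' undo_depth=2 redo_depth=0
After op 5 (undo): buf='two' undo_depth=1 redo_depth=1
After op 6 (type): buf='twoup' undo_depth=2 redo_depth=0
After op 7 (type): buf='twoupok' undo_depth=3 redo_depth=0

Answer: 3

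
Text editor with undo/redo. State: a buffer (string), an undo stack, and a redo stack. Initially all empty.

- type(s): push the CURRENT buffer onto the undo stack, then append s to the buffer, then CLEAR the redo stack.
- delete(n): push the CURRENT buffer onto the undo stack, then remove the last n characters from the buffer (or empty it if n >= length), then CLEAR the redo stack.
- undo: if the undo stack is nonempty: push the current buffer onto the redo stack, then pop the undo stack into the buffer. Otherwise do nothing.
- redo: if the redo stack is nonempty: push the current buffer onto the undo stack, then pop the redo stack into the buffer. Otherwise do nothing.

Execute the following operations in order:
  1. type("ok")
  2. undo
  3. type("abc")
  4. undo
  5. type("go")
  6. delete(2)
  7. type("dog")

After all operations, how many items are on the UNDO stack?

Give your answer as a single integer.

Answer: 3

Derivation:
After op 1 (type): buf='ok' undo_depth=1 redo_depth=0
After op 2 (undo): buf='(empty)' undo_depth=0 redo_depth=1
After op 3 (type): buf='abc' undo_depth=1 redo_depth=0
After op 4 (undo): buf='(empty)' undo_depth=0 redo_depth=1
After op 5 (type): buf='go' undo_depth=1 redo_depth=0
After op 6 (delete): buf='(empty)' undo_depth=2 redo_depth=0
After op 7 (type): buf='dog' undo_depth=3 redo_depth=0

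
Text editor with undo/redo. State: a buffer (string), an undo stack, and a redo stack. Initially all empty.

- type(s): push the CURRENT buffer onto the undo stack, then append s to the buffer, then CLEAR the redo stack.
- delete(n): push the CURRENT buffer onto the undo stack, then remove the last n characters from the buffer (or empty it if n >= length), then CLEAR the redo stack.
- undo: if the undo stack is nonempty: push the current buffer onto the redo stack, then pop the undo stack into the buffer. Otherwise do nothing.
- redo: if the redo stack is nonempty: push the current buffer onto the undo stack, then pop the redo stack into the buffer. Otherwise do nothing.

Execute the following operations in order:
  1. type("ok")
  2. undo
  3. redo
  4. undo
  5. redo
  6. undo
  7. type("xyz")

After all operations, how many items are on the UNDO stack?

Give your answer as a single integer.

Answer: 1

Derivation:
After op 1 (type): buf='ok' undo_depth=1 redo_depth=0
After op 2 (undo): buf='(empty)' undo_depth=0 redo_depth=1
After op 3 (redo): buf='ok' undo_depth=1 redo_depth=0
After op 4 (undo): buf='(empty)' undo_depth=0 redo_depth=1
After op 5 (redo): buf='ok' undo_depth=1 redo_depth=0
After op 6 (undo): buf='(empty)' undo_depth=0 redo_depth=1
After op 7 (type): buf='xyz' undo_depth=1 redo_depth=0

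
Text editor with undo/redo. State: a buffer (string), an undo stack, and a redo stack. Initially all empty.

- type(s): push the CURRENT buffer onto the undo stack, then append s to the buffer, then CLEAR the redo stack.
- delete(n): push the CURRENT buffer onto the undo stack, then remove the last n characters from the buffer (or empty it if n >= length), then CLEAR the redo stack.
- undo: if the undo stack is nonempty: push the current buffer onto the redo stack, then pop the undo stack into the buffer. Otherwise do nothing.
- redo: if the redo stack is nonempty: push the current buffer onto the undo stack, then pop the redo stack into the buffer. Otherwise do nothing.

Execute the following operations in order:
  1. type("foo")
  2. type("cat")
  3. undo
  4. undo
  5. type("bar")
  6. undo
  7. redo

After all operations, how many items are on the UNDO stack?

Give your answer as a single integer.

After op 1 (type): buf='foo' undo_depth=1 redo_depth=0
After op 2 (type): buf='foocat' undo_depth=2 redo_depth=0
After op 3 (undo): buf='foo' undo_depth=1 redo_depth=1
After op 4 (undo): buf='(empty)' undo_depth=0 redo_depth=2
After op 5 (type): buf='bar' undo_depth=1 redo_depth=0
After op 6 (undo): buf='(empty)' undo_depth=0 redo_depth=1
After op 7 (redo): buf='bar' undo_depth=1 redo_depth=0

Answer: 1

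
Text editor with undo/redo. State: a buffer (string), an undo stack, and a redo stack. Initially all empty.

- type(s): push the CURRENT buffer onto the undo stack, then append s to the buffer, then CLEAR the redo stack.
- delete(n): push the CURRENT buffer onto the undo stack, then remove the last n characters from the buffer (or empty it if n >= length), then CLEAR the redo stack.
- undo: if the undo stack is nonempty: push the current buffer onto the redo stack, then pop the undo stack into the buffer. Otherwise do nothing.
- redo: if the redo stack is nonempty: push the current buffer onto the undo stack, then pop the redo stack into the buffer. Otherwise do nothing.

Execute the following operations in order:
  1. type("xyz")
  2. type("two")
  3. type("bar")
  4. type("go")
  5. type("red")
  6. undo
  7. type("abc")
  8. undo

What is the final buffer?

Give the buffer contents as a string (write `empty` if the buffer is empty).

Answer: xyztwobargo

Derivation:
After op 1 (type): buf='xyz' undo_depth=1 redo_depth=0
After op 2 (type): buf='xyztwo' undo_depth=2 redo_depth=0
After op 3 (type): buf='xyztwobar' undo_depth=3 redo_depth=0
After op 4 (type): buf='xyztwobargo' undo_depth=4 redo_depth=0
After op 5 (type): buf='xyztwobargored' undo_depth=5 redo_depth=0
After op 6 (undo): buf='xyztwobargo' undo_depth=4 redo_depth=1
After op 7 (type): buf='xyztwobargoabc' undo_depth=5 redo_depth=0
After op 8 (undo): buf='xyztwobargo' undo_depth=4 redo_depth=1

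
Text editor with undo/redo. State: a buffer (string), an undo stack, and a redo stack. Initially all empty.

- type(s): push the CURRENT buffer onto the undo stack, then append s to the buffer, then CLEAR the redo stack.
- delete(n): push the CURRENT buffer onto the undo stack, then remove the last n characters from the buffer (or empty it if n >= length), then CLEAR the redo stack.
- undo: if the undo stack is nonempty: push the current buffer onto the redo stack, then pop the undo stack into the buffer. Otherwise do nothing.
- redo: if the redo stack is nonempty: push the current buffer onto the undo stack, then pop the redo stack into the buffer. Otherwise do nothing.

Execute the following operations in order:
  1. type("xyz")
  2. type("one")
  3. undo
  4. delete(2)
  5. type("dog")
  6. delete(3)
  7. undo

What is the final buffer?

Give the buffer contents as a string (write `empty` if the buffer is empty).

Answer: xdog

Derivation:
After op 1 (type): buf='xyz' undo_depth=1 redo_depth=0
After op 2 (type): buf='xyzone' undo_depth=2 redo_depth=0
After op 3 (undo): buf='xyz' undo_depth=1 redo_depth=1
After op 4 (delete): buf='x' undo_depth=2 redo_depth=0
After op 5 (type): buf='xdog' undo_depth=3 redo_depth=0
After op 6 (delete): buf='x' undo_depth=4 redo_depth=0
After op 7 (undo): buf='xdog' undo_depth=3 redo_depth=1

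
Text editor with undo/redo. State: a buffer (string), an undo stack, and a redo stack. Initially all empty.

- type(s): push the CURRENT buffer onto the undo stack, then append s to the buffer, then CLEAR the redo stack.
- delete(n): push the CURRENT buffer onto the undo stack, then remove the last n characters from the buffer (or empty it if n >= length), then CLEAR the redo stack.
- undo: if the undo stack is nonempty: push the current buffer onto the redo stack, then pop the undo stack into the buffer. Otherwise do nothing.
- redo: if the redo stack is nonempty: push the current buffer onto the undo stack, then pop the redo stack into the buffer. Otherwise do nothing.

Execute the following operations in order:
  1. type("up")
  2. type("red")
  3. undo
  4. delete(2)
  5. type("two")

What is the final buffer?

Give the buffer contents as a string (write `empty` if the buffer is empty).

After op 1 (type): buf='up' undo_depth=1 redo_depth=0
After op 2 (type): buf='upred' undo_depth=2 redo_depth=0
After op 3 (undo): buf='up' undo_depth=1 redo_depth=1
After op 4 (delete): buf='(empty)' undo_depth=2 redo_depth=0
After op 5 (type): buf='two' undo_depth=3 redo_depth=0

Answer: two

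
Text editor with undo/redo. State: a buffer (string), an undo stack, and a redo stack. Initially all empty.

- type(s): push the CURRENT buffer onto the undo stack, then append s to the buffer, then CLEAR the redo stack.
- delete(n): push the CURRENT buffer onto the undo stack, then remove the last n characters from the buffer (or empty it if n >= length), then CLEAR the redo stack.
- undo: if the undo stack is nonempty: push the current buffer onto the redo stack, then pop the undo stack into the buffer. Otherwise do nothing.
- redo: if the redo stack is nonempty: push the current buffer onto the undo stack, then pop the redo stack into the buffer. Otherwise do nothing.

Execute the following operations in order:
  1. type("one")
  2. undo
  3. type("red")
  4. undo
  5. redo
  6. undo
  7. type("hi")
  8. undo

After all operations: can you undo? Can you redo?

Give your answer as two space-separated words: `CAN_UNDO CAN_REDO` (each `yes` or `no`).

After op 1 (type): buf='one' undo_depth=1 redo_depth=0
After op 2 (undo): buf='(empty)' undo_depth=0 redo_depth=1
After op 3 (type): buf='red' undo_depth=1 redo_depth=0
After op 4 (undo): buf='(empty)' undo_depth=0 redo_depth=1
After op 5 (redo): buf='red' undo_depth=1 redo_depth=0
After op 6 (undo): buf='(empty)' undo_depth=0 redo_depth=1
After op 7 (type): buf='hi' undo_depth=1 redo_depth=0
After op 8 (undo): buf='(empty)' undo_depth=0 redo_depth=1

Answer: no yes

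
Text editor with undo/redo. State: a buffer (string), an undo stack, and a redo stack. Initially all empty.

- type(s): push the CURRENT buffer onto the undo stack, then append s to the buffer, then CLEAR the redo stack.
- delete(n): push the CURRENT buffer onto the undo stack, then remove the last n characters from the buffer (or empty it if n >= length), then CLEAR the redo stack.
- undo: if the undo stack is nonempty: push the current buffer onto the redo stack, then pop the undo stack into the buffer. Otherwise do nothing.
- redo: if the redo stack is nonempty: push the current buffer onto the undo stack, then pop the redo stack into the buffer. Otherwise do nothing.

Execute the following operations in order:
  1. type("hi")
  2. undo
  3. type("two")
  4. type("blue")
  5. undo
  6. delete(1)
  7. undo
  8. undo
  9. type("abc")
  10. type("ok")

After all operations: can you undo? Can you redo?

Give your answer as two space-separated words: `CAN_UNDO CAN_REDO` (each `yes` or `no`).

Answer: yes no

Derivation:
After op 1 (type): buf='hi' undo_depth=1 redo_depth=0
After op 2 (undo): buf='(empty)' undo_depth=0 redo_depth=1
After op 3 (type): buf='two' undo_depth=1 redo_depth=0
After op 4 (type): buf='twoblue' undo_depth=2 redo_depth=0
After op 5 (undo): buf='two' undo_depth=1 redo_depth=1
After op 6 (delete): buf='tw' undo_depth=2 redo_depth=0
After op 7 (undo): buf='two' undo_depth=1 redo_depth=1
After op 8 (undo): buf='(empty)' undo_depth=0 redo_depth=2
After op 9 (type): buf='abc' undo_depth=1 redo_depth=0
After op 10 (type): buf='abcok' undo_depth=2 redo_depth=0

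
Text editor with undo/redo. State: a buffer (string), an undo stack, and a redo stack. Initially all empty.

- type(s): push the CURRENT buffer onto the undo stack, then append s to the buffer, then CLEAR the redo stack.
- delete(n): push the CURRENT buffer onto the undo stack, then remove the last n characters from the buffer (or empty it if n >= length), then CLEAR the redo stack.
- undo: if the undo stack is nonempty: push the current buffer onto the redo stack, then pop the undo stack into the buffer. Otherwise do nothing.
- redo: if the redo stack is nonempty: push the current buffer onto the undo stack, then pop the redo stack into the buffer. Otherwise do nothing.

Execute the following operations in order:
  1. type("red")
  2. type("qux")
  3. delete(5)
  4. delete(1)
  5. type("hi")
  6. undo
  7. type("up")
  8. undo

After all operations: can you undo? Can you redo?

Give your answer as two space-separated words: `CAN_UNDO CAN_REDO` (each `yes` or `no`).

Answer: yes yes

Derivation:
After op 1 (type): buf='red' undo_depth=1 redo_depth=0
After op 2 (type): buf='redqux' undo_depth=2 redo_depth=0
After op 3 (delete): buf='r' undo_depth=3 redo_depth=0
After op 4 (delete): buf='(empty)' undo_depth=4 redo_depth=0
After op 5 (type): buf='hi' undo_depth=5 redo_depth=0
After op 6 (undo): buf='(empty)' undo_depth=4 redo_depth=1
After op 7 (type): buf='up' undo_depth=5 redo_depth=0
After op 8 (undo): buf='(empty)' undo_depth=4 redo_depth=1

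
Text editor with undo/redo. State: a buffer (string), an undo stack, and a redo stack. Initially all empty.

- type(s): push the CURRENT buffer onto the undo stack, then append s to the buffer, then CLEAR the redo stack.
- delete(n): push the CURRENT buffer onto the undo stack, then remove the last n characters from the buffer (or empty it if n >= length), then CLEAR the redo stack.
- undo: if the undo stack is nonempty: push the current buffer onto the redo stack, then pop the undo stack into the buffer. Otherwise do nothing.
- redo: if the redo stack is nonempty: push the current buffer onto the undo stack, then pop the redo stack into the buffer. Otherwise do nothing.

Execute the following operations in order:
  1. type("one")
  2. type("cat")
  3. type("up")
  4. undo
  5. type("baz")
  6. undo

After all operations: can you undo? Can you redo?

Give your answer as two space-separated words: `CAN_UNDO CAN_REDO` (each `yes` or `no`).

After op 1 (type): buf='one' undo_depth=1 redo_depth=0
After op 2 (type): buf='onecat' undo_depth=2 redo_depth=0
After op 3 (type): buf='onecatup' undo_depth=3 redo_depth=0
After op 4 (undo): buf='onecat' undo_depth=2 redo_depth=1
After op 5 (type): buf='onecatbaz' undo_depth=3 redo_depth=0
After op 6 (undo): buf='onecat' undo_depth=2 redo_depth=1

Answer: yes yes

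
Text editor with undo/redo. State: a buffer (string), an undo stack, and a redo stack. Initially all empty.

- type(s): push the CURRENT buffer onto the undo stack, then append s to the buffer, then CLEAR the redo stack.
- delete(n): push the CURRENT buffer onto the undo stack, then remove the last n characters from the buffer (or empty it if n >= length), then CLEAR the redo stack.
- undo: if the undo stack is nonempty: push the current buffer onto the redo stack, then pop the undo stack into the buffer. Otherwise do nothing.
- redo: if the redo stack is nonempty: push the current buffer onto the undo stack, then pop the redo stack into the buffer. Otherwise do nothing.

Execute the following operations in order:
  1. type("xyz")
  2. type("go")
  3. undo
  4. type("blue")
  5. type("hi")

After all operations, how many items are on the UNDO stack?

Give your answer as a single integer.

After op 1 (type): buf='xyz' undo_depth=1 redo_depth=0
After op 2 (type): buf='xyzgo' undo_depth=2 redo_depth=0
After op 3 (undo): buf='xyz' undo_depth=1 redo_depth=1
After op 4 (type): buf='xyzblue' undo_depth=2 redo_depth=0
After op 5 (type): buf='xyzbluehi' undo_depth=3 redo_depth=0

Answer: 3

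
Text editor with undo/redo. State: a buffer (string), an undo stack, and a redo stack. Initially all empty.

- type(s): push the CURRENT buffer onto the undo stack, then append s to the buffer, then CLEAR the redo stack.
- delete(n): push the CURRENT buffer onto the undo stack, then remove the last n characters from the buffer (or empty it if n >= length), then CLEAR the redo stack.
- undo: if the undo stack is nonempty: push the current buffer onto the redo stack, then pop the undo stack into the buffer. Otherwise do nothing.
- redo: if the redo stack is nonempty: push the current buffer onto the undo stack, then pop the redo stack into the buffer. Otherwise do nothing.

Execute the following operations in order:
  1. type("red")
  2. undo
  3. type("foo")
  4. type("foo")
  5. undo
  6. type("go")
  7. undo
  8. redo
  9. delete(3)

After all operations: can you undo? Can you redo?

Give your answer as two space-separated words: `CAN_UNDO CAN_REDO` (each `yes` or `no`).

Answer: yes no

Derivation:
After op 1 (type): buf='red' undo_depth=1 redo_depth=0
After op 2 (undo): buf='(empty)' undo_depth=0 redo_depth=1
After op 3 (type): buf='foo' undo_depth=1 redo_depth=0
After op 4 (type): buf='foofoo' undo_depth=2 redo_depth=0
After op 5 (undo): buf='foo' undo_depth=1 redo_depth=1
After op 6 (type): buf='foogo' undo_depth=2 redo_depth=0
After op 7 (undo): buf='foo' undo_depth=1 redo_depth=1
After op 8 (redo): buf='foogo' undo_depth=2 redo_depth=0
After op 9 (delete): buf='fo' undo_depth=3 redo_depth=0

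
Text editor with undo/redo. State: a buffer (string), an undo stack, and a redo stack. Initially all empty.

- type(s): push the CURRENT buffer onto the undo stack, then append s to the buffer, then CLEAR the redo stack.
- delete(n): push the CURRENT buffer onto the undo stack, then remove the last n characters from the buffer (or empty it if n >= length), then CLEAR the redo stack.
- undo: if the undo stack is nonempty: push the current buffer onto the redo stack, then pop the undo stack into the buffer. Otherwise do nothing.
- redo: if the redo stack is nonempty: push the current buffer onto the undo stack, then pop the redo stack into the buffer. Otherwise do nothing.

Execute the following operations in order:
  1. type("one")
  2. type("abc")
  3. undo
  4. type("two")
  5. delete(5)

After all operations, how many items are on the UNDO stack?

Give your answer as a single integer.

After op 1 (type): buf='one' undo_depth=1 redo_depth=0
After op 2 (type): buf='oneabc' undo_depth=2 redo_depth=0
After op 3 (undo): buf='one' undo_depth=1 redo_depth=1
After op 4 (type): buf='onetwo' undo_depth=2 redo_depth=0
After op 5 (delete): buf='o' undo_depth=3 redo_depth=0

Answer: 3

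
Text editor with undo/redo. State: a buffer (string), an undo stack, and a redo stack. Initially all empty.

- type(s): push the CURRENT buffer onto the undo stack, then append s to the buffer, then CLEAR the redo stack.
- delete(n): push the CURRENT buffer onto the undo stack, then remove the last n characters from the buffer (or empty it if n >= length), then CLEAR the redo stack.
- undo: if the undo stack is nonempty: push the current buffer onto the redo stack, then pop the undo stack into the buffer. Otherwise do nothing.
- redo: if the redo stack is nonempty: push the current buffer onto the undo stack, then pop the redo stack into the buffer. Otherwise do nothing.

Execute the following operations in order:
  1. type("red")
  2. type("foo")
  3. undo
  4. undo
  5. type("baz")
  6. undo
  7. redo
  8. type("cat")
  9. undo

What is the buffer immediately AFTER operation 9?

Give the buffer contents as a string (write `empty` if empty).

After op 1 (type): buf='red' undo_depth=1 redo_depth=0
After op 2 (type): buf='redfoo' undo_depth=2 redo_depth=0
After op 3 (undo): buf='red' undo_depth=1 redo_depth=1
After op 4 (undo): buf='(empty)' undo_depth=0 redo_depth=2
After op 5 (type): buf='baz' undo_depth=1 redo_depth=0
After op 6 (undo): buf='(empty)' undo_depth=0 redo_depth=1
After op 7 (redo): buf='baz' undo_depth=1 redo_depth=0
After op 8 (type): buf='bazcat' undo_depth=2 redo_depth=0
After op 9 (undo): buf='baz' undo_depth=1 redo_depth=1

Answer: baz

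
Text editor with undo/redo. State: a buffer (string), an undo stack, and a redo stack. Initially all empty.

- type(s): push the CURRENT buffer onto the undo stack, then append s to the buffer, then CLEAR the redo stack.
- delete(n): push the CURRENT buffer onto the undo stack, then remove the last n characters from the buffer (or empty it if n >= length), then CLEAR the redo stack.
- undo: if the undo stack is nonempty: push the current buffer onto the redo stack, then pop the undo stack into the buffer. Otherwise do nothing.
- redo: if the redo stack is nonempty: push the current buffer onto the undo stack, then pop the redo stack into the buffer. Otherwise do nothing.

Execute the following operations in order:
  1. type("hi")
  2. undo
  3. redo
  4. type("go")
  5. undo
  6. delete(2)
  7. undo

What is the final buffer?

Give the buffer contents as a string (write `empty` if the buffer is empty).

After op 1 (type): buf='hi' undo_depth=1 redo_depth=0
After op 2 (undo): buf='(empty)' undo_depth=0 redo_depth=1
After op 3 (redo): buf='hi' undo_depth=1 redo_depth=0
After op 4 (type): buf='higo' undo_depth=2 redo_depth=0
After op 5 (undo): buf='hi' undo_depth=1 redo_depth=1
After op 6 (delete): buf='(empty)' undo_depth=2 redo_depth=0
After op 7 (undo): buf='hi' undo_depth=1 redo_depth=1

Answer: hi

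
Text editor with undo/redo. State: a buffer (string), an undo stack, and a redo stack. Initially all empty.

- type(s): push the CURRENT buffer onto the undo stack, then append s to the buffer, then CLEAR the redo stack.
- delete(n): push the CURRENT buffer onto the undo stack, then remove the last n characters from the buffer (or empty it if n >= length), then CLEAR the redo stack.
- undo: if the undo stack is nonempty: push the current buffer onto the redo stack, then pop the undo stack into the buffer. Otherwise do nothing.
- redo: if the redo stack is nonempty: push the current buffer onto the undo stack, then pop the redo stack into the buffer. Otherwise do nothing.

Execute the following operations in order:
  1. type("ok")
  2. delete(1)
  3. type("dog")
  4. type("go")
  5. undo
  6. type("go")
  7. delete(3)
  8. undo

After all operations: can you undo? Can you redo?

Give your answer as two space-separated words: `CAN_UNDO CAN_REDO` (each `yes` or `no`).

After op 1 (type): buf='ok' undo_depth=1 redo_depth=0
After op 2 (delete): buf='o' undo_depth=2 redo_depth=0
After op 3 (type): buf='odog' undo_depth=3 redo_depth=0
After op 4 (type): buf='odoggo' undo_depth=4 redo_depth=0
After op 5 (undo): buf='odog' undo_depth=3 redo_depth=1
After op 6 (type): buf='odoggo' undo_depth=4 redo_depth=0
After op 7 (delete): buf='odo' undo_depth=5 redo_depth=0
After op 8 (undo): buf='odoggo' undo_depth=4 redo_depth=1

Answer: yes yes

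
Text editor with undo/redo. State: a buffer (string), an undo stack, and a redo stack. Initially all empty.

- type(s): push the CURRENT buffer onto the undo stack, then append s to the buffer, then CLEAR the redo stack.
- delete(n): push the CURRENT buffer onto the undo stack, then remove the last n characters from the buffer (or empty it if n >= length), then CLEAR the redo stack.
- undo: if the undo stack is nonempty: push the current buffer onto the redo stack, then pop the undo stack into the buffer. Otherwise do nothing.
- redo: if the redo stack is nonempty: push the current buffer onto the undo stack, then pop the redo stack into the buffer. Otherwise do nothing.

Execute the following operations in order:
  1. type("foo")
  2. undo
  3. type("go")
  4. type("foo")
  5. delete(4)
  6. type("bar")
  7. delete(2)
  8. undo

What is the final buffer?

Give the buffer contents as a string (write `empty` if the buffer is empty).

After op 1 (type): buf='foo' undo_depth=1 redo_depth=0
After op 2 (undo): buf='(empty)' undo_depth=0 redo_depth=1
After op 3 (type): buf='go' undo_depth=1 redo_depth=0
After op 4 (type): buf='gofoo' undo_depth=2 redo_depth=0
After op 5 (delete): buf='g' undo_depth=3 redo_depth=0
After op 6 (type): buf='gbar' undo_depth=4 redo_depth=0
After op 7 (delete): buf='gb' undo_depth=5 redo_depth=0
After op 8 (undo): buf='gbar' undo_depth=4 redo_depth=1

Answer: gbar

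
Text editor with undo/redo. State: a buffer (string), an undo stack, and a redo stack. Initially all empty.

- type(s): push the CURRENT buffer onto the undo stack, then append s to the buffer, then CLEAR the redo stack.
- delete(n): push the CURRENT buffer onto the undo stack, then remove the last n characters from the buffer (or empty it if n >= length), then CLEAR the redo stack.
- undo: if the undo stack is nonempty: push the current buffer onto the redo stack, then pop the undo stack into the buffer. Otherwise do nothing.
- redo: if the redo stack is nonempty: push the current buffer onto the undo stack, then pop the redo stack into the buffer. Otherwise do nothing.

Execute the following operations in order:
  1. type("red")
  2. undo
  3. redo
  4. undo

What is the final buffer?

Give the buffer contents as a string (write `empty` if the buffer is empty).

Answer: empty

Derivation:
After op 1 (type): buf='red' undo_depth=1 redo_depth=0
After op 2 (undo): buf='(empty)' undo_depth=0 redo_depth=1
After op 3 (redo): buf='red' undo_depth=1 redo_depth=0
After op 4 (undo): buf='(empty)' undo_depth=0 redo_depth=1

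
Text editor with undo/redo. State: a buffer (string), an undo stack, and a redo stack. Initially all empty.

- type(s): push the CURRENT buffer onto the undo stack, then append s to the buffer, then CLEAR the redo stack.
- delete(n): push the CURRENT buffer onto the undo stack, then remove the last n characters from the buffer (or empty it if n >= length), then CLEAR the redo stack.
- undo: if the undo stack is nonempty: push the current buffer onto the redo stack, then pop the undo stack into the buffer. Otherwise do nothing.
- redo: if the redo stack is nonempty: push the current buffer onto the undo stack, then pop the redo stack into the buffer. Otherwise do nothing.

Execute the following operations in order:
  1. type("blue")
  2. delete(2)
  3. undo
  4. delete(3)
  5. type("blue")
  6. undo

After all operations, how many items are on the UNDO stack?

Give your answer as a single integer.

After op 1 (type): buf='blue' undo_depth=1 redo_depth=0
After op 2 (delete): buf='bl' undo_depth=2 redo_depth=0
After op 3 (undo): buf='blue' undo_depth=1 redo_depth=1
After op 4 (delete): buf='b' undo_depth=2 redo_depth=0
After op 5 (type): buf='bblue' undo_depth=3 redo_depth=0
After op 6 (undo): buf='b' undo_depth=2 redo_depth=1

Answer: 2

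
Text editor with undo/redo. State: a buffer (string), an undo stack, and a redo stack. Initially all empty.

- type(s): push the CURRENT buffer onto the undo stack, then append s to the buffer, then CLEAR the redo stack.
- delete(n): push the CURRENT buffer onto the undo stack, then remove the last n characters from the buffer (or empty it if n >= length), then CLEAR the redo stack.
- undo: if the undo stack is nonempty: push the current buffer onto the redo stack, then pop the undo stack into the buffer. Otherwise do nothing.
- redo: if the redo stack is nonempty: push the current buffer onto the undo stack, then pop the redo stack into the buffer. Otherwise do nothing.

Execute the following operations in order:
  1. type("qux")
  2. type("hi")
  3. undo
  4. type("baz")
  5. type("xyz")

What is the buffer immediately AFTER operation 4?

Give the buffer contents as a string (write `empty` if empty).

After op 1 (type): buf='qux' undo_depth=1 redo_depth=0
After op 2 (type): buf='quxhi' undo_depth=2 redo_depth=0
After op 3 (undo): buf='qux' undo_depth=1 redo_depth=1
After op 4 (type): buf='quxbaz' undo_depth=2 redo_depth=0

Answer: quxbaz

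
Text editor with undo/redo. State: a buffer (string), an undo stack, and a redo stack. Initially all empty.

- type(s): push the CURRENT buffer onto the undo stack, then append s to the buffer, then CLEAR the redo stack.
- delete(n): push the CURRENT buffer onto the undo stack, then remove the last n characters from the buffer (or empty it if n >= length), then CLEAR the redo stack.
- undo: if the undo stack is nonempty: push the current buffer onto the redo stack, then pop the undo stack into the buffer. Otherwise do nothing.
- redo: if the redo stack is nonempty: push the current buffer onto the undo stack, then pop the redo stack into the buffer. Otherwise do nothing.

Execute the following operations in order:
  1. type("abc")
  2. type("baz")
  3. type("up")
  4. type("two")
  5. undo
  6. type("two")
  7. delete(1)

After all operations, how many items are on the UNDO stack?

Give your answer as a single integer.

Answer: 5

Derivation:
After op 1 (type): buf='abc' undo_depth=1 redo_depth=0
After op 2 (type): buf='abcbaz' undo_depth=2 redo_depth=0
After op 3 (type): buf='abcbazup' undo_depth=3 redo_depth=0
After op 4 (type): buf='abcbazuptwo' undo_depth=4 redo_depth=0
After op 5 (undo): buf='abcbazup' undo_depth=3 redo_depth=1
After op 6 (type): buf='abcbazuptwo' undo_depth=4 redo_depth=0
After op 7 (delete): buf='abcbazuptw' undo_depth=5 redo_depth=0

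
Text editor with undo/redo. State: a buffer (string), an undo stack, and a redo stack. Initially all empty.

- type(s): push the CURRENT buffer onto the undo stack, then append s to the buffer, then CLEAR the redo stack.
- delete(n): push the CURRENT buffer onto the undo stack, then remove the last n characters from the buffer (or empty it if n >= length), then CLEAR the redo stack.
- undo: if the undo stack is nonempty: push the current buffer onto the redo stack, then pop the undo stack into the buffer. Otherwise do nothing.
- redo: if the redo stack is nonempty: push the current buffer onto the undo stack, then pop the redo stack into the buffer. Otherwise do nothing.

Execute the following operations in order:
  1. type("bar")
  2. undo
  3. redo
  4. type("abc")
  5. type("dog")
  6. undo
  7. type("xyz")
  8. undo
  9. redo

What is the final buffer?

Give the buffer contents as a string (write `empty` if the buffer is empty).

After op 1 (type): buf='bar' undo_depth=1 redo_depth=0
After op 2 (undo): buf='(empty)' undo_depth=0 redo_depth=1
After op 3 (redo): buf='bar' undo_depth=1 redo_depth=0
After op 4 (type): buf='barabc' undo_depth=2 redo_depth=0
After op 5 (type): buf='barabcdog' undo_depth=3 redo_depth=0
After op 6 (undo): buf='barabc' undo_depth=2 redo_depth=1
After op 7 (type): buf='barabcxyz' undo_depth=3 redo_depth=0
After op 8 (undo): buf='barabc' undo_depth=2 redo_depth=1
After op 9 (redo): buf='barabcxyz' undo_depth=3 redo_depth=0

Answer: barabcxyz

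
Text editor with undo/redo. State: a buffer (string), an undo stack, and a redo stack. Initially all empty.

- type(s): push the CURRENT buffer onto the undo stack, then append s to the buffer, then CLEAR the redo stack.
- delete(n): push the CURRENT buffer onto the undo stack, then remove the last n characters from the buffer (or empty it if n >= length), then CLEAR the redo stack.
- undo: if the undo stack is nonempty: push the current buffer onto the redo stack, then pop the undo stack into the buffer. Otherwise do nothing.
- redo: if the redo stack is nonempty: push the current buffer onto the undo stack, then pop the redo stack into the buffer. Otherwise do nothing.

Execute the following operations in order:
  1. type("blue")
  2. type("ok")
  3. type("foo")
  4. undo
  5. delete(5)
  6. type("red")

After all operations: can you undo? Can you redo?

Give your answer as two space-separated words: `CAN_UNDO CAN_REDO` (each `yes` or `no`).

After op 1 (type): buf='blue' undo_depth=1 redo_depth=0
After op 2 (type): buf='blueok' undo_depth=2 redo_depth=0
After op 3 (type): buf='blueokfoo' undo_depth=3 redo_depth=0
After op 4 (undo): buf='blueok' undo_depth=2 redo_depth=1
After op 5 (delete): buf='b' undo_depth=3 redo_depth=0
After op 6 (type): buf='bred' undo_depth=4 redo_depth=0

Answer: yes no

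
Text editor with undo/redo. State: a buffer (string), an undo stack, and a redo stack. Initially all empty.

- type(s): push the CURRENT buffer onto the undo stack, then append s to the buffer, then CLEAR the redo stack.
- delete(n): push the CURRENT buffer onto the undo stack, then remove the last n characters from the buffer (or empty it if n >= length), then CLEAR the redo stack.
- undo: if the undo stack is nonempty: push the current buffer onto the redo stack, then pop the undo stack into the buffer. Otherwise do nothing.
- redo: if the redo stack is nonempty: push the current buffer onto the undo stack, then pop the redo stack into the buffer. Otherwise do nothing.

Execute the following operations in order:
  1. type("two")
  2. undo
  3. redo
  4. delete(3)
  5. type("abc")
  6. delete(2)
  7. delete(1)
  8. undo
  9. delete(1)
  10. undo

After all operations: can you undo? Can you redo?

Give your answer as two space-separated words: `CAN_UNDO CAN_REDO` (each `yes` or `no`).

Answer: yes yes

Derivation:
After op 1 (type): buf='two' undo_depth=1 redo_depth=0
After op 2 (undo): buf='(empty)' undo_depth=0 redo_depth=1
After op 3 (redo): buf='two' undo_depth=1 redo_depth=0
After op 4 (delete): buf='(empty)' undo_depth=2 redo_depth=0
After op 5 (type): buf='abc' undo_depth=3 redo_depth=0
After op 6 (delete): buf='a' undo_depth=4 redo_depth=0
After op 7 (delete): buf='(empty)' undo_depth=5 redo_depth=0
After op 8 (undo): buf='a' undo_depth=4 redo_depth=1
After op 9 (delete): buf='(empty)' undo_depth=5 redo_depth=0
After op 10 (undo): buf='a' undo_depth=4 redo_depth=1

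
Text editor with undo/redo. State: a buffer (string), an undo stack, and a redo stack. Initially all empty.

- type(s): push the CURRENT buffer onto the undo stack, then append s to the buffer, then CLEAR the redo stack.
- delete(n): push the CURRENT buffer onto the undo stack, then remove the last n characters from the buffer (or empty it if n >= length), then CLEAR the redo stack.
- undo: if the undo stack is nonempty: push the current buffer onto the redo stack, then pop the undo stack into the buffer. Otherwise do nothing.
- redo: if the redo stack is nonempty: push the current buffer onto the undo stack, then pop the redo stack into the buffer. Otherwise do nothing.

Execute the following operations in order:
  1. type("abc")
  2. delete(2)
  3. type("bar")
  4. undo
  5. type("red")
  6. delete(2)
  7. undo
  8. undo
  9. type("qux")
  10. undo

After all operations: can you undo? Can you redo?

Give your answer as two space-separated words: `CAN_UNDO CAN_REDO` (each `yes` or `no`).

After op 1 (type): buf='abc' undo_depth=1 redo_depth=0
After op 2 (delete): buf='a' undo_depth=2 redo_depth=0
After op 3 (type): buf='abar' undo_depth=3 redo_depth=0
After op 4 (undo): buf='a' undo_depth=2 redo_depth=1
After op 5 (type): buf='ared' undo_depth=3 redo_depth=0
After op 6 (delete): buf='ar' undo_depth=4 redo_depth=0
After op 7 (undo): buf='ared' undo_depth=3 redo_depth=1
After op 8 (undo): buf='a' undo_depth=2 redo_depth=2
After op 9 (type): buf='aqux' undo_depth=3 redo_depth=0
After op 10 (undo): buf='a' undo_depth=2 redo_depth=1

Answer: yes yes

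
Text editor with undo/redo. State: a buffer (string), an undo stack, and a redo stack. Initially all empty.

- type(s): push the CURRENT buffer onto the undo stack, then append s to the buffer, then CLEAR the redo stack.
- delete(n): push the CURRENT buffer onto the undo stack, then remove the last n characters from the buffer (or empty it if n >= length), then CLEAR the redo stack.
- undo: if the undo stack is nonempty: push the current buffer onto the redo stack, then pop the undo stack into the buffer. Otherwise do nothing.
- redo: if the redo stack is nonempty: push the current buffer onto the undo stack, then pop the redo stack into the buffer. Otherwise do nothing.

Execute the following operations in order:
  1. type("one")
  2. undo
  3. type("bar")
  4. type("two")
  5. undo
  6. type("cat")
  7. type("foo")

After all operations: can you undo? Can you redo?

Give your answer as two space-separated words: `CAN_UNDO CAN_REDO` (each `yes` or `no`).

After op 1 (type): buf='one' undo_depth=1 redo_depth=0
After op 2 (undo): buf='(empty)' undo_depth=0 redo_depth=1
After op 3 (type): buf='bar' undo_depth=1 redo_depth=0
After op 4 (type): buf='bartwo' undo_depth=2 redo_depth=0
After op 5 (undo): buf='bar' undo_depth=1 redo_depth=1
After op 6 (type): buf='barcat' undo_depth=2 redo_depth=0
After op 7 (type): buf='barcatfoo' undo_depth=3 redo_depth=0

Answer: yes no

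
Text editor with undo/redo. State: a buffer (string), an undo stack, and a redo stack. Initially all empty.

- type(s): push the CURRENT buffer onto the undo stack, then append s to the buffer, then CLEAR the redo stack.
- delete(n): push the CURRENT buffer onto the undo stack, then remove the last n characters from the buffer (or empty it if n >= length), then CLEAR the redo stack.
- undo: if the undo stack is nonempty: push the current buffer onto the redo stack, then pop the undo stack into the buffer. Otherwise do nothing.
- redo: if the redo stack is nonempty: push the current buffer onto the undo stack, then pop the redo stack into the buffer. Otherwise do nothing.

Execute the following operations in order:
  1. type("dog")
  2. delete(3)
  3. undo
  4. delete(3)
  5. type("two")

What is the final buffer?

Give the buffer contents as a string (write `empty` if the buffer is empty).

Answer: two

Derivation:
After op 1 (type): buf='dog' undo_depth=1 redo_depth=0
After op 2 (delete): buf='(empty)' undo_depth=2 redo_depth=0
After op 3 (undo): buf='dog' undo_depth=1 redo_depth=1
After op 4 (delete): buf='(empty)' undo_depth=2 redo_depth=0
After op 5 (type): buf='two' undo_depth=3 redo_depth=0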